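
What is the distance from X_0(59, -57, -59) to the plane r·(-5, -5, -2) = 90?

√6

d = |(-5)·59 + (-5)·(-57) + (-2)·(-59) − 90| / √(25 + 25 + 4) = |18| / (3√6) = √6.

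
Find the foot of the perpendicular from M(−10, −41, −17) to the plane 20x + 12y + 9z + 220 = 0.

The perpendicular from M has direction n = (20, 12, 9): r = (−10, −41, −17) + λ(20, 12, 9).
Substitute into the plane: n·(M + λn) = -220 gives -845 + 625λ = -220, so λ = 1.
Foot = (−10, −41, −17) + 1·(20, 12, 9) = (10, −29, −8).

(10, -29, -8)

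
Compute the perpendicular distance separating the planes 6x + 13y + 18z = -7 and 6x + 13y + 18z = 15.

Both planes have normal n = (6, 13, 18), |n| = 23. Any point on the first plane is at distance |15 − (-7)|/|n| = 22/23 from the second.

22/23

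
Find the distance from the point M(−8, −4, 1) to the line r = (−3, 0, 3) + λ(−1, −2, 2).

Direction vector d = (−1, −2, 2).
AP = (−5, −4, −2); AP·d = 9, |AP|² = 45, |d|² = 9.
distance² = |AP|² − (AP·d)²/|d|² = 45 − 81/9 = 36, so the distance is 6.

6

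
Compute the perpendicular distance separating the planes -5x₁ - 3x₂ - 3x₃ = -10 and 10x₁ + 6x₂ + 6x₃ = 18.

1/√43

Divide the second equation by -2 to match normals: -5x₁ - 3x₂ - 3x₃ = -9.
Both planes have normal n = (-5, -3, -3), |n| = √43. Any point on the first plane is at distance |(-9) − (-10)|/|n| = 1/√43 from the second.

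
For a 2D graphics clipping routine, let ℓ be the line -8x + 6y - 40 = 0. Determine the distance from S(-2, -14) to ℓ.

54/5

d = |(-8)·(-2) + 6·(-14) − 40| / √(64 + 36) = |-108|/10 = 54/5.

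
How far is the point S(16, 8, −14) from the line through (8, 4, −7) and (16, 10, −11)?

A direction vector is d = (8, 6, −4).
AP = (8, 4, −7), and AP × d = (26, −24, 16).
|AP × d|² = 1508 and |d|² = 116, so the distance is √(1508/116) = √13.

√13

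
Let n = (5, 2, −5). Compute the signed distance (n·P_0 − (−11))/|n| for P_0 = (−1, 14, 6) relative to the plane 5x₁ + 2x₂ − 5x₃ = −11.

n·P_0 − (-11) = 4.
|n| = 3√6, so the signed distance is 2√6/9.

2√6/9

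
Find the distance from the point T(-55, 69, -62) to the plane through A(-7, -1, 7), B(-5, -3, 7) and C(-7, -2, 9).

AB = (2, -2, 0) and AC = (0, -1, 2), so a normal is n = AB × AC = (-4, -4, -2).
Then n·(-55, 69, -62) - 18 = 50.
|n| = √(16 + 16 + 4) = 6, so the distance is |50|/6 = 25/3.

25/3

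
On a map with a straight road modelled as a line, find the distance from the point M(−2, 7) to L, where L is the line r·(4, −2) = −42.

2√5

The normal to the line is n = (4, −2) with |n| = 2√5.
|n·M − (-42)| = |-22 − (-42)| = 20, so the distance is 20/(2√5) = 2√5.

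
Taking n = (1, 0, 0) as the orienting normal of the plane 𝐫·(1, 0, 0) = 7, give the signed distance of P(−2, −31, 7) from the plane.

-9

n·P − 7 = -9.
|n| = 1, so the signed distance is -9/1 = -9.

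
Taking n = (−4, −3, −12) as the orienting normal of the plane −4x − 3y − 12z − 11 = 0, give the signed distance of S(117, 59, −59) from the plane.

n·S − 11 = 52.
|n| = 13, so the signed distance is 52/13 = 4.

4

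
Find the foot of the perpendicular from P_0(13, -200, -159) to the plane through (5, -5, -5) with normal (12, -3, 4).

n = (12, -3, 4), |n|² = 169, and n·P_0 − 55 = 65.
t = 65/169 = 5/13, so the foot is P_0 − t·n = (13, -200, -159) − (5/13)·(12, -3, 4) = (109/13, -2585/13, -2087/13).

(109/13, -2585/13, -2087/13)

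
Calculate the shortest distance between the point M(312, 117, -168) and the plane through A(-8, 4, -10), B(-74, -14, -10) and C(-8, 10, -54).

AB = (-66, -18, 0) and AC = (0, 6, -44), so a normal is n = AB × AC = (792, -2904, -396).
Then n·(312, 117, -168) - (-13992) = -12144.
|n| = √(627264 + 8433216 + 156816) = 3036, so the distance is |-12144|/3036 = 4.

4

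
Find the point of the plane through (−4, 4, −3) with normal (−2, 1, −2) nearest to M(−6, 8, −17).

(2, 4, -9)

The perpendicular from M has direction n = (−2, 1, −2): r = (−6, 8, −17) + μ(−2, 1, −2).
Substitute into the plane: n·(M + μn) = 18 gives 54 + 9μ = 18, so μ = -4.
Foot = (−6, 8, −17) + (-4)·(−2, 1, −2) = (2, 4, −9).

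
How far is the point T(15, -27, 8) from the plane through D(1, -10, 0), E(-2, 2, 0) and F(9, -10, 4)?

25/9

DE = (-3, 12, 0) and DF = (8, 0, 4), so a normal is n = DE × DF = (48, 12, -96).
d = |48·15 + 12·(-27) + (-96)·8 − (-72)| / √(2304 + 144 + 9216) = |-300| / 108 = 25/9.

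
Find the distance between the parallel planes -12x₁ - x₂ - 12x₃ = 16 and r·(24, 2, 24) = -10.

Divide the second equation by -2 to match normals: -12x₁ - x₂ - 12x₃ = 5.
Both planes have normal n = (-12, -1, -12), |n| = 17. Any point on the first plane is at distance |5 − 16|/|n| = 11/17 from the second.

11/17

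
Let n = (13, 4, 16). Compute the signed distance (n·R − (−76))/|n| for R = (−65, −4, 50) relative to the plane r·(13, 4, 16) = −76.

n·R − (-76) = 15.
|n| = 21, so the signed distance is 15/21 = 5/7.

5/7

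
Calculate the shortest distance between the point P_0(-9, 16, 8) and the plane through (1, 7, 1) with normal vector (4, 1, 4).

The plane has equation n·(r − (1, 7, 1)) = 0, i.e. n·r = 15.
Then n·(-9, 16, 8) - 15 = -3.
|n| = √(16 + 1 + 16) = √33, so the distance is |-3|/√33 = √33/11.

√33/11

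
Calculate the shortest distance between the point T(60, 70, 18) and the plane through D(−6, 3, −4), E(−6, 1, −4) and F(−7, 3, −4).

DE = (0, −2, 0) and DF = (−1, 0, 0), so a normal is n = DE × DF = (0, 0, −2).
d = |(-2)·18 − 8| / √(0 + 0 + 4) = |-44| / 2 = 22.

22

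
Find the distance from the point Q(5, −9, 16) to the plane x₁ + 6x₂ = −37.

Normal vector n = (1, 6, 0), and n·(5, −9, 16) − (−37) = −12.
|n| = √(1 + 36 + 0) = √37, so the distance is |-12|/√37 = 12/√37.

12√37/37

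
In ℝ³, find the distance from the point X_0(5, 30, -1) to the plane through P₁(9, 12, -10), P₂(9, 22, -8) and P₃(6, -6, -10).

3√62/62

P₁P₂ = (0, 10, 2) and P₁P₃ = (-3, -18, 0), so a normal is n = P₁P₂ × P₁P₃ = (36, -6, 30).
Then n·(5, 30, -1) - (-48) = 18.
|n| = √(1296 + 36 + 900) = 6√62, so the distance is |18|/(6√62) = 3/√62.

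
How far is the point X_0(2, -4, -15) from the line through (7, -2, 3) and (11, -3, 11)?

√29

A direction vector is d = (4, -1, 8).
AP = (-5, -2, -18); AP·d = -162, |AP|² = 353, |d|² = 81.
distance² = |AP|² − (AP·d)²/|d|² = 353 − 26244/81 = 29, so the distance is √29.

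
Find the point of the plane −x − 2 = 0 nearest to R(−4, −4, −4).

n = (−1, 0, 0), |n|² = 1, and n·R − 2 = 2.
t = 2/1 = 2, so the foot is R − t·n = (−4, −4, −4) − 2·(−1, 0, 0) = (−2, −4, −4).

(-2, -4, -4)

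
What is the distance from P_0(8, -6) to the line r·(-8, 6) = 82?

91/5

d = |(-8)·8 + 6·(-6) − 82| / √(64 + 36) = |-182|/10 = 91/5.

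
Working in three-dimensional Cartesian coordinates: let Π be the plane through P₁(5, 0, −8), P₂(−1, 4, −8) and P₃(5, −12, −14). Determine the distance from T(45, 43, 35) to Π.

P₁P₂ = (−6, 4, 0) and P₁P₃ = (0, −12, −6), so a normal is n = P₁P₂ × P₁P₃ = (−24, −36, 72).
Then n·(45, 43, 35) − (−696) = 588.
|n| = √(576 + 1296 + 5184) = 84, so the distance is |588|/84 = 7.

7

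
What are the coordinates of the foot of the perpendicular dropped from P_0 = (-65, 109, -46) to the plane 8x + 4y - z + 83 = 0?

(-625/9, 961/9, -409/9)

n = (8, 4, -1), |n|² = 81, and n·P_0 − (-83) = 45.
t = 45/81 = 5/9, so the foot is P_0 − t·n = (-65, 109, -46) − (5/9)·(8, 4, -1) = (-625/9, 961/9, -409/9).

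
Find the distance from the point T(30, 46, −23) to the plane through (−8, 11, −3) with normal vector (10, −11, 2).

3

The plane has equation n·(r − (−8, 11, −3)) = 0, i.e. n·r = -207.
n = (10, −11, 2); n·P − (-207) = -45; |n| = 15; distance = 45/15 = 3.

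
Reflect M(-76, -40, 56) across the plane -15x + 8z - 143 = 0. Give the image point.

With n = (-15, 0, 8), the signed offset is (n·M − 143)/|n|² = 1445/289 = 5.
M' = M − 2t·n = (-76, -40, 56) − 10·(-15, 0, 8) = (74, -40, -24).

(74, -40, -24)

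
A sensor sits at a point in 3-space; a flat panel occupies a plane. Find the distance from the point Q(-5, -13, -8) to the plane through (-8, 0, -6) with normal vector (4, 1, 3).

The plane has equation n·(r − (-8, 0, -6)) = 0, i.e. n·r = -50.
n = (4, 1, 3); n·P − (-50) = -7; |n| = √26; distance = 7/√26.

7/√26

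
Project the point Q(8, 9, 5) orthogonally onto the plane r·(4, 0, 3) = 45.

(192/25, 9, 119/25)

n = (4, 0, 3), |n|² = 25, and n·Q − 45 = 2.
t = 2/25, so the foot is Q − t·n = (8, 9, 5) − (2/25)·(4, 0, 3) = (192/25, 9, 119/25).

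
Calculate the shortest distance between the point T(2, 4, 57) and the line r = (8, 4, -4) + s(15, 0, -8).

51

Direction vector d = (15, 0, -8).
AP = (-6, 0, 61), and AP × d = (0, 867, 0).
|AP × d|² = 751689 and |d|² = 289, so the distance is √(751689/289) = √2601 = 51.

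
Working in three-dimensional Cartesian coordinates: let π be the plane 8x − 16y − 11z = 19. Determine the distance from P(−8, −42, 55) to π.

n = (8, −16, −11); n·P − 19 = -16; |n| = 21; distance = 16/21.

16/21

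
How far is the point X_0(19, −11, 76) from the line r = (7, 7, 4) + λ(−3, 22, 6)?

Direction vector d = (−3, 22, 6).
AP = (12, −18, 72); AP·d = 0, |AP|² = 5652, |d|² = 529.
distance² = |AP|² − (AP·d)²/|d|² = 5652 − 0/529 = 5652, so the distance is 6√157.

6√157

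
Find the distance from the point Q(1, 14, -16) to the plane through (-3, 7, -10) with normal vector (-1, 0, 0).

4

The plane has equation n·(r − (-3, 7, -10)) = 0, i.e. n·r = 3.
Then n·(1, 14, -16) - 3 = -4.
|n| = √(1 + 0 + 0) = 1, so the distance is |-4|/1 = 4.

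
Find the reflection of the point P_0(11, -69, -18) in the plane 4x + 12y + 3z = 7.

n = (4, 12, 3), |n|² = 169, n·P_0 − 7 = -845, so t = -845/169 = -5.
Foot F = P_0 − (-5)·n = (31, -9, -3); the reflection is 2F − P_0 = (51, 51, 12).

(51, 51, 12)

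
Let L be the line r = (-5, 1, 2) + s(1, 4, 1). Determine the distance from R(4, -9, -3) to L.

Direction vector d = (1, 4, 1).
AP = (9, -10, -5); AP·d = -36, |AP|² = 206, |d|² = 18.
distance² = |AP|² − (AP·d)²/|d|² = 206 − 1296/18 = 134, so the distance is √134.

√134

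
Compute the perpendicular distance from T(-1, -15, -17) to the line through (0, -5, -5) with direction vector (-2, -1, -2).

√101

Direction vector d = (-2, -1, -2).
AP = (-1, -10, -12); AP·d = 36, |AP|² = 245, |d|² = 9.
distance² = |AP|² − (AP·d)²/|d|² = 245 − 1296/9 = 101, so the distance is √101.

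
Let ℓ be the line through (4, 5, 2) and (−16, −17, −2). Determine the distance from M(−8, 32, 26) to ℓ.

A direction vector is d = (−20, −22, −4).
AP = (−12, 27, 24); AP·d = -450, |AP|² = 1449, |d|² = 900.
distance² = |AP|² − (AP·d)²/|d|² = 1449 − 202500/900 = 1224, so the distance is 6√34.

6√34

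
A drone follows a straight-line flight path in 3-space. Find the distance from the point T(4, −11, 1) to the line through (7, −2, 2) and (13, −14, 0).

3√5

A direction vector is d = (6, −12, −2).
AP = (−3, −9, −1), and AP × d = (6, −12, 90).
|AP × d|² = 8280 and |d|² = 184, so the distance is √(8280/184) = √45 = 3√5.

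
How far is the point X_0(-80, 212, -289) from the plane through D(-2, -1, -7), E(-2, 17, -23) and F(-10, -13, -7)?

DE = (0, 18, -16) and DF = (-8, -12, 0), so a normal is n = DE × DF = (-192, 128, 144).
d = |(-192)·(-80) + 128·212 + 144·(-289) − (-752)| / √(36864 + 16384 + 20736) = |1632| / 272 = 6.

6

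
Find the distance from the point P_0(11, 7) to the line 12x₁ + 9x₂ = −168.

The normal to the line is n = (12, 9) with |n| = 15.
|n·P_0 − (-168)| = |195 − (-168)| = 363, so the distance is 363/15 = 121/5.

121/5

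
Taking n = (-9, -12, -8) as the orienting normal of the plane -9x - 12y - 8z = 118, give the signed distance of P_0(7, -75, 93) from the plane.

n·P_0 − 118 = -25.
|n| = 17, so the signed distance is -25/17.

-25/17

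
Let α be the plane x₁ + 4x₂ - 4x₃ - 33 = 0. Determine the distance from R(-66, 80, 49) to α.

n = (1, 4, -4); n·P − 33 = 25; |n| = √33; distance = 25/√33.

25√33/33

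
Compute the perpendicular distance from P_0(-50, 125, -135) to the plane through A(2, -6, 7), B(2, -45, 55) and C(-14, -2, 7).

AB = (0, -39, 48) and AC = (-16, 4, 0), so a normal is n = AB × AC = (-192, -768, -624).
d = |(-192)·(-50) + (-768)·125 + (-624)·(-135) − (-144)| / √(36864 + 589824 + 389376) = |-2016| / 1008 = 2.

2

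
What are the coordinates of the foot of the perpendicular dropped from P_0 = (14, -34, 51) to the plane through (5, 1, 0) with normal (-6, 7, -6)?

(-16, 1, 21)

The perpendicular from P_0 has direction n = (-6, 7, -6): r = (14, -34, 51) + λ(-6, 7, -6).
Substitute into the plane: n·(P_0 + λn) = -23 gives -628 + 121λ = -23, so λ = 5.
Foot = (14, -34, 51) + 5·(-6, 7, -6) = (-16, 1, 21).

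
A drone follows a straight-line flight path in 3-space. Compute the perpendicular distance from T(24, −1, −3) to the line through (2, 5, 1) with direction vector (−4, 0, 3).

2√34

Direction vector d = (−4, 0, 3).
AP = (22, −6, −4), and AP × d = (−18, −50, −24).
|AP × d|² = 3400 and |d|² = 25, so the distance is √(3400/25) = √136 = 2√34.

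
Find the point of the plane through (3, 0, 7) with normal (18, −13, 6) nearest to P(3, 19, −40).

n = (18, −13, 6), |n|² = 529, and n·P − 96 = -529.
t = -529/529 = -1, so the foot is P − t·n = (3, 19, −40) − (-1)·(18, −13, 6) = (21, 6, −34).

(21, 6, -34)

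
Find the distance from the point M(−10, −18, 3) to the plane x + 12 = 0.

Normal vector n = (1, 0, 0), and n·(−10, −18, 3) − (−12) = 2.
|n| = √(1 + 0 + 0) = 1, so the distance is |2|/1 = 2.

2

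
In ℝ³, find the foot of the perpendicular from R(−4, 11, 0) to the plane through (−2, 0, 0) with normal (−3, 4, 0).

n = (−3, 4, 0), |n|² = 25, and n·R − 6 = 50.
t = 50/25 = 2, so the foot is R − t·n = (−4, 11, 0) − 2·(−3, 4, 0) = (2, 3, 0).

(2, 3, 0)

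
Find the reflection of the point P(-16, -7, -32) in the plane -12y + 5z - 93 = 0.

n = (0, -12, 5), |n|² = 169, n·P − 93 = -169, so t = -169/169 = -1.
Foot F = P − (-1)·n = (-16, -19, -27); the reflection is 2F − P = (-16, -31, -22).

(-16, -31, -22)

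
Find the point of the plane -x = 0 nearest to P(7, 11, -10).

n = (-1, 0, 0), |n|² = 1, and n·P − 0 = -7.
t = -7/1 = -7, so the foot is P − t·n = (7, 11, -10) − (-7)·(-1, 0, 0) = (0, 11, -10).

(0, 11, -10)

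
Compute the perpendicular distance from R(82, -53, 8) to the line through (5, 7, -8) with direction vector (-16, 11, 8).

√2729

Direction vector d = (-16, 11, 8).
AP = (77, -60, 16), and AP × d = (-656, -872, -113).
|AP × d|² = 1203489 and |d|² = 441, so the distance is √(1203489/441) = √2729.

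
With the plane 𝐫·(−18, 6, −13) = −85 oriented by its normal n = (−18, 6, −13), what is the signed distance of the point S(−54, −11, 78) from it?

n·S − (-85) = -23.
|n| = 23, so the signed distance is -23/23 = -1.

-1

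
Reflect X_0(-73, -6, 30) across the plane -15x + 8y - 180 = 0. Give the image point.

n = (-15, 8, 0), |n|² = 289, n·X_0 − 180 = 867, so t = 867/289 = 3.
Foot F = X_0 − 3·n = (-28, -30, 30); the reflection is 2F − X_0 = (17, -54, 30).

(17, -54, 30)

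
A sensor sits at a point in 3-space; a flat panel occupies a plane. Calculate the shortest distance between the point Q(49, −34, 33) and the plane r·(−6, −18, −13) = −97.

d = |(-6)·49 + (-18)·(-34) + (-13)·33 − (-97)| / √(36 + 324 + 169) = |-14| / 23 = 14/23.

14/23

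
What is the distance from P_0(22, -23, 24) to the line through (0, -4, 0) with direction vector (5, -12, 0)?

√745

Direction vector d = (5, -12, 0).
AP = (22, -19, 24), and AP × d = (288, 120, -169).
|AP × d|² = 125905 and |d|² = 169, so the distance is √(125905/169) = √745.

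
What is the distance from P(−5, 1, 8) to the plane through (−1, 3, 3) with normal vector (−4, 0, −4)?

The plane has equation n·(r − (−1, 3, 3)) = 0, i.e. n·r = -8.
n = (−4, 0, −4); n·P − (-8) = -4; |n| = 4√2; distance = 4/(4√2) = √2/2.

1/√2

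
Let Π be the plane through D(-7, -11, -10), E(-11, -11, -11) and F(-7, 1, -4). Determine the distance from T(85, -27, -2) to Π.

DE = (-4, 0, -1) and DF = (0, 12, 6), so a normal is n = DE × DF = (12, 24, -48).
Then n·(85, -27, -2) - 132 = 336.
|n| = √(144 + 576 + 2304) = 12√21, so the distance is |336|/(12√21) = 4√21/3.

4√21/3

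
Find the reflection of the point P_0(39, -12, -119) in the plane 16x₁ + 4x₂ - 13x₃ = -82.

With n = (16, 4, -13), the signed offset is (n·P_0 − (-82))/|n|² = 2205/441 = 5.
P_0' = P_0 − 2t·n = (39, -12, -119) − 10·(16, 4, -13) = (-121, -52, 11).

(-121, -52, 11)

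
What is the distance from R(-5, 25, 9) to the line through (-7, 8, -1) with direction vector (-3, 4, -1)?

Direction vector d = (-3, 4, -1).
AP = (2, 17, 10); AP·d = 52, |AP|² = 393, |d|² = 26.
distance² = |AP|² − (AP·d)²/|d|² = 393 − 2704/26 = 289, so the distance is 17.

17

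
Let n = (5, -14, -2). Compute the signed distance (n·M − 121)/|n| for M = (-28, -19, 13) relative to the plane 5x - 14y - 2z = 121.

n·M − 121 = -21.
|n| = 15, so the signed distance is -21/15 = -7/5.

-7/5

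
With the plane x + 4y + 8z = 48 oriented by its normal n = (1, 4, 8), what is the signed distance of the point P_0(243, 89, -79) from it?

-9

n·P_0 − 48 = -81.
|n| = 9, so the signed distance is -81/9 = -9.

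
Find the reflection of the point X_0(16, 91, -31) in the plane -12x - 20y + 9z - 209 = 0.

n = (-12, -20, 9), |n|² = 625, n·X_0 − 209 = -2500, so t = -2500/625 = -4.
Foot F = X_0 − (-4)·n = (-32, 11, 5); the reflection is 2F − X_0 = (-80, -69, 41).

(-80, -69, 41)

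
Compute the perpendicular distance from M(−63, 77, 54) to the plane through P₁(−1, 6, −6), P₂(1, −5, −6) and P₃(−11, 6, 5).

4

P₁P₂ = (2, −11, 0) and P₁P₃ = (−10, 0, 11), so a normal is n = P₁P₂ × P₁P₃ = (−121, −22, −110).
Then n·(−63, 77, 54) − 649 = −660.
|n| = √(14641 + 484 + 12100) = 165, so the distance is |-660|/165 = 4.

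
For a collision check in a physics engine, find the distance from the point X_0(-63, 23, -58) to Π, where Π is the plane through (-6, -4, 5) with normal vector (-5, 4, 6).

The plane has equation n·(r − (-6, -4, 5)) = 0, i.e. n·r = 44.
Then n·(-63, 23, -58) - 44 = 15.
|n| = √(25 + 16 + 36) = √77, so the distance is |15|/√77 = 15/√77.

15/√77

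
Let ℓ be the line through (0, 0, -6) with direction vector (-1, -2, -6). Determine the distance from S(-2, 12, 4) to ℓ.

Direction vector d = (-1, -2, -6).
AP = (-2, 12, 10), and AP × d = (-52, -22, 16).
|AP × d|² = 3444 and |d|² = 41, so the distance is √(3444/41) = √84 = 2√21.

2√21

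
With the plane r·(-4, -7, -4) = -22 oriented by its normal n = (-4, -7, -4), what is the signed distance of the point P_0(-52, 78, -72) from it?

n·P_0 − (-22) = -28.
|n| = 9, so the signed distance is -28/9.

-28/9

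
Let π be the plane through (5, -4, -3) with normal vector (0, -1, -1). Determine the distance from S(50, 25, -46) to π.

7√2

The plane has equation n·(r − (5, -4, -3)) = 0, i.e. n·r = 7.
Then n·(50, 25, -46) - 7 = 14.
|n| = √(0 + 1 + 1) = √2, so the distance is |14|/√2 = 7√2.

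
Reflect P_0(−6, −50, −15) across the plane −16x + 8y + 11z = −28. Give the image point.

With n = (−16, 8, 11), the signed offset is (n·P_0 − (-28))/|n|² = -441/441 = -1.
P_0' = P_0 − 2t·n = (−6, −50, −15) − (-2)·(−16, 8, 11) = (−38, −34, 7).

(-38, -34, 7)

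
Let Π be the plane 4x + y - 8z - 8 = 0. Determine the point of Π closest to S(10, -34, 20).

n = (4, 1, -8), |n|² = 81, and n·S − 8 = -162.
t = -162/81 = -2, so the foot is S − t·n = (10, -34, 20) − (-2)·(4, 1, -8) = (18, -32, 4).

(18, -32, 4)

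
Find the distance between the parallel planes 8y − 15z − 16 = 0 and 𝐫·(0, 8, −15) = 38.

22/17

Both planes have normal n = (0, 8, −15), |n| = 17. Any point on the first plane is at distance |38 − 16|/|n| = 22/17 from the second.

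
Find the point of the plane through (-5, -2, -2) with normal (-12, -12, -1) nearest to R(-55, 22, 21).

The perpendicular from R has direction n = (-12, -12, -1): r = (-55, 22, 21) + t(-12, -12, -1).
Substitute into the plane: n·(R + tn) = 86 gives 375 + 289t = 86, so t = -1.
Foot = (-55, 22, 21) + (-1)·(-12, -12, -1) = (-43, 34, 22).

(-43, 34, 22)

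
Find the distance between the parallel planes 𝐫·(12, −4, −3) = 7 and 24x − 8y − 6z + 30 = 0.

Divide the second equation by 2 to match normals: 12x − 4y − 3z = -15.
Both planes have normal n = (12, −4, −3), |n| = 13. Any point on the first plane is at distance |(-15) − 7|/|n| = 22/13 from the second.

22/13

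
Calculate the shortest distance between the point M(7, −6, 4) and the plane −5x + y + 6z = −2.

15√62/62

Normal vector n = (−5, 1, 6), and n·(7, −6, 4) − (−2) = −15.
|n| = √(25 + 1 + 36) = √62, so the distance is |-15|/√62 = 15√62/62.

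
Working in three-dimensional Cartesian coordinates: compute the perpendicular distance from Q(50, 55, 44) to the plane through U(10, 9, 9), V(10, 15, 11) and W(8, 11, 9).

19√11/11

UV = (0, 6, 2) and UW = (-2, 2, 0), so a normal is n = UV × UW = (-4, -4, 12).
Then n·(50, 55, 44) - 32 = 76.
|n| = √(16 + 16 + 144) = 4√11, so the distance is |76|/(4√11) = 19√11/11.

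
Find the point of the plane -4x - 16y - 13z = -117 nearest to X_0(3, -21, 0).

The perpendicular from X_0 has direction n = (-4, -16, -13): r = (3, -21, 0) + λ(-4, -16, -13).
Substitute into the plane: n·(X_0 + λn) = -117 gives 324 + 441λ = -117, so λ = -1.
Foot = (3, -21, 0) + (-1)·(-4, -16, -13) = (7, -5, 13).

(7, -5, 13)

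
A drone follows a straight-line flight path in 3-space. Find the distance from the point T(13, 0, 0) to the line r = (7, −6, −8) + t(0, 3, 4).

Direction vector d = (0, 3, 4).
AP = (6, 6, 8), and AP × d = (0, −24, 18).
|AP × d|² = 900 and |d|² = 25, so the distance is √(900/25) = √36 = 6.

6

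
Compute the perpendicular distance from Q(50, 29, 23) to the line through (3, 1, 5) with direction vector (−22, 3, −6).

Direction vector d = (−22, 3, −6).
AP = (47, 28, 18); AP·d = -1058, |AP|² = 3317, |d|² = 529.
distance² = |AP|² − (AP·d)²/|d|² = 3317 − 1119364/529 = 1201, so the distance is √1201.

√1201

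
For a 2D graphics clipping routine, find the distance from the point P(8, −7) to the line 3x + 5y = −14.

The normal to the line is n = (3, 5) with |n| = √34.
|n·P − (-14)| = |-11 − (-14)| = 3, so the distance is 3/√34.

3√34/34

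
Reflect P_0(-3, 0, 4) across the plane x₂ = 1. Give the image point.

With n = (0, 1, 0), the signed offset is (n·P_0 − 1)/|n|² = -1/1 = -1.
P_0' = P_0 − 2t·n = (-3, 0, 4) − (-2)·(0, 1, 0) = (-3, 2, 4).

(-3, 2, 4)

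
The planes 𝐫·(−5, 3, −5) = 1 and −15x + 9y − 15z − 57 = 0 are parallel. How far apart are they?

18√59/59

Divide the second equation by 3 to match normals: −5x + 3y − 5z = 19.
With common normal n = (−5, 3, −5) (|n| = √59), the distance is |1 − 19|/|n| = 18/√59.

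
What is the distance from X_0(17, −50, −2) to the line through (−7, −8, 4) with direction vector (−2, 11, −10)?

6√41

Direction vector d = (−2, 11, −10).
AP = (24, −42, −6), and AP × d = (486, 252, 180).
|AP × d|² = 332100 and |d|² = 225, so the distance is √(332100/225) = √1476 = 6√41.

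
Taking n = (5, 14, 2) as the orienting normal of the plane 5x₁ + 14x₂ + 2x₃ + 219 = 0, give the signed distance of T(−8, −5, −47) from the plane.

n·T − (-219) = 15.
|n| = 15, so the signed distance is 15/15 = 1.

1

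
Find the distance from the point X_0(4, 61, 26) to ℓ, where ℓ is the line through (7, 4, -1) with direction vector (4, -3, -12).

3√274

Direction vector d = (4, -3, -12).
AP = (-3, 57, 27), and AP × d = (-603, 72, -219).
|AP × d|² = 416754 and |d|² = 169, so the distance is √(416754/169) = √2466 = 3√274.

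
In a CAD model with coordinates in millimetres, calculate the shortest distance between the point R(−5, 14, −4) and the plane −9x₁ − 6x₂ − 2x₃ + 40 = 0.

9/11

Normal vector n = (−9, −6, −2), and n·(−5, 14, −4) − (−40) = 9.
|n| = √(81 + 36 + 4) = 11, so the distance is |9|/11 = 9/11.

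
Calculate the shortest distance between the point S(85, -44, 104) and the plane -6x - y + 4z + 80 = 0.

n = (-6, -1, 4); n·P − (-80) = 30; |n| = √53; distance = 30/√53.

30/√53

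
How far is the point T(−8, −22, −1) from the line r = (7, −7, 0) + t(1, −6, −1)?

Direction vector d = (1, −6, −1).
AP = (−15, −15, −1); AP·d = 76, |AP|² = 451, |d|² = 38.
distance² = |AP|² − (AP·d)²/|d|² = 451 − 5776/38 = 299, so the distance is √299.

√299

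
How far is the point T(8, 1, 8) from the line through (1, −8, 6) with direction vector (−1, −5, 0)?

Direction vector d = (−1, −5, 0).
AP = (7, 9, 2), and AP × d = (10, −2, −26).
|AP × d|² = 780 and |d|² = 26, so the distance is √(780/26) = √30.

√30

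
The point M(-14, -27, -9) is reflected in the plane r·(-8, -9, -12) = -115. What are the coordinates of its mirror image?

With n = (-8, -9, -12), the signed offset is (n·M − (-115))/|n|² = 578/289 = 2.
M' = M − 2t·n = (-14, -27, -9) − 4·(-8, -9, -12) = (18, 9, 39).

(18, 9, 39)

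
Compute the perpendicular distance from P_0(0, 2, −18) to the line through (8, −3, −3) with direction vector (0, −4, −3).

17

Direction vector d = (0, −4, −3).
AP = (−8, 5, −15), and AP × d = (−75, −24, 32).
|AP × d|² = 7225 and |d|² = 25, so the distance is √(7225/25) = √289 = 17.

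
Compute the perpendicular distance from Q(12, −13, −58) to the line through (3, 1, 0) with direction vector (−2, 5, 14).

Direction vector d = (−2, 5, 14).
AP = (9, −14, −58), and AP × d = (94, −10, 17).
|AP × d|² = 9225 and |d|² = 225, so the distance is √(9225/225) = √41.

√41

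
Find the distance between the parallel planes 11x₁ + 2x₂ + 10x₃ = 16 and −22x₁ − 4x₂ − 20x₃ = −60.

Divide the second equation by -2 to match normals: 11x₁ + 2x₂ + 10x₃ = 30.
With common normal n = (11, 2, 10) (|n| = 15), the distance is |16 − 30|/|n| = 14/15.

14/15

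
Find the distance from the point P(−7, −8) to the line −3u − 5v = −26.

d = |(-3)·(-7) + (-5)·(-8) − (-26)| / √(9 + 25) = |87|/√34 = 87/√34.

87√34/34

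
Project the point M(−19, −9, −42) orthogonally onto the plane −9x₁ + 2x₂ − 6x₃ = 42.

The perpendicular from M has direction n = (−9, 2, −6): r = (−19, −9, −42) + t(−9, 2, −6).
Substitute into the plane: n·(M + tn) = 42 gives 405 + 121t = 42, so t = -3.
Foot = (−19, −9, −42) + (-3)·(−9, 2, −6) = (8, −15, −24).

(8, -15, -24)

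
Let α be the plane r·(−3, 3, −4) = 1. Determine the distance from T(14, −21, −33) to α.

26/√34

d = |(-3)·14 + 3·(-21) + (-4)·(-33) − 1| / √(9 + 9 + 16) = |26| / √34 = 26/√34.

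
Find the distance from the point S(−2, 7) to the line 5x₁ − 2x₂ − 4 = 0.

28/√29

The normal to the line is n = (5, −2) with |n| = √29.
|n·S − 4| = |-24 − 4| = 28, so the distance is 28/√29 = 28√29/29.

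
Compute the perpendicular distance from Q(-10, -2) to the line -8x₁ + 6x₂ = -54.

d = |(-8)·(-10) + 6·(-2) − (-54)| / √(64 + 36) = |122|/10 = 61/5.

61/5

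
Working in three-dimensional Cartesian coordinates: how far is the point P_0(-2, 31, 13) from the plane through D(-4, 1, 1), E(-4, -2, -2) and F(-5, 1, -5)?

30/√38

DE = (0, -3, -3) and DF = (-1, 0, -6), so a normal is n = DE × DF = (18, 3, -3).
d = |18·(-2) + 3·31 + (-3)·13 − (-72)| / √(324 + 9 + 9) = |90| / (3√38) = 30/√38.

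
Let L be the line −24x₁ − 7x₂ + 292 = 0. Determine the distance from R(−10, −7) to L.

581/25

The normal to the line is n = (−24, −7) with |n| = 25.
|n·R − (-292)| = |289 − (-292)| = 581, so the distance is 581/25.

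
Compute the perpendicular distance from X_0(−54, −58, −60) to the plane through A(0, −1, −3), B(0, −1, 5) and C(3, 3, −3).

AB = (0, 0, 8) and AC = (3, 4, 0), so a normal is n = AB × AC = (−32, 24, 0).
Then n·(−54, −58, −60) − (−24) = 360.
|n| = √(1024 + 576 + 0) = 40, so the distance is |360|/40 = 9.

9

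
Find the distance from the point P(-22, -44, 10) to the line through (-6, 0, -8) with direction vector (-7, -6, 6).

Direction vector d = (-7, -6, 6).
AP = (-16, -44, 18), and AP × d = (-156, -30, -212).
|AP × d|² = 70180 and |d|² = 121, so the distance is √(70180/121) = √580 = 2√145.

2√145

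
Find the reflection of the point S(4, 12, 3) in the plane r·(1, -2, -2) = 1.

(10, 0, -9)

With n = (1, -2, -2), the signed offset is (n·S − 1)/|n|² = -27/9 = -3.
S' = S − 2t·n = (4, 12, 3) − (-6)·(1, -2, -2) = (10, 0, -9).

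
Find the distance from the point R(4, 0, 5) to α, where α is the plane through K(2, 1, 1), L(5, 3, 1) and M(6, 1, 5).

KL = (3, 2, 0) and KM = (4, 0, 4), so a normal is n = KL × KM = (8, −12, −8).
n = (8, −12, −8); n·P − (-4) = -4; |n| = 4√17; distance = 4/(4√17) = √17/17.

√17/17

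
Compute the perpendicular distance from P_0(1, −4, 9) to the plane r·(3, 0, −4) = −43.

2

d = |3·1 + (-4)·9 − (-43)| / √(9 + 0 + 16) = |10| / 5 = 2.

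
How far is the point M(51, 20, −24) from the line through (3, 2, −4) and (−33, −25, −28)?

12√13

A direction vector is d = (−36, −27, −24).
AP = (48, 18, −20), and AP × d = (−972, 1872, −648).
|AP × d|² = 4869072 and |d|² = 2601, so the distance is √(4869072/2601) = √1872 = 12√13.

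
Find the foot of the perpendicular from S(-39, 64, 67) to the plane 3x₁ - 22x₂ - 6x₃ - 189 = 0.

(-27, -24, 43)

n = (3, -22, -6), |n|² = 529, and n·S − 189 = -2116.
t = -2116/529 = -4, so the foot is S − t·n = (-39, 64, 67) − (-4)·(3, -22, -6) = (-27, -24, 43).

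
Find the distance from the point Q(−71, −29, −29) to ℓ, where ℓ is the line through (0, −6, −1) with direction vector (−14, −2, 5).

9√34

Direction vector d = (−14, −2, 5).
AP = (−71, −23, −28), and AP × d = (−171, 747, −180).
|AP × d|² = 619650 and |d|² = 225, so the distance is √(619650/225) = √2754 = 9√34.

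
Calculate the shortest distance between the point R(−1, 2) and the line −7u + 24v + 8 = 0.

The normal to the line is n = (−7, 24) with |n| = 25.
|n·R − (-8)| = |55 − (-8)| = 63, so the distance is 63/25.

63/25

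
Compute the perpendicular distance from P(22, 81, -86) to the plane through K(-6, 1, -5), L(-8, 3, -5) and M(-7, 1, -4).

9√3

KL = (-2, 2, 0) and KM = (-1, 0, 1), so a normal is n = KL × KM = (2, 2, 2).
Then n·(22, 81, -86) - (-20) = 54.
|n| = √(4 + 4 + 4) = 2√3, so the distance is |54|/(2√3) = 9√3.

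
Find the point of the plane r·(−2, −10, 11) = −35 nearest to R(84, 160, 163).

(1268/15, 488/3, 2401/15)

The perpendicular from R has direction n = (−2, −10, 11): r = (84, 160, 163) + μ(−2, −10, 11).
Substitute into the plane: n·(R + μn) = -35 gives 25 + 225μ = -35, so μ = -4/15.
Foot = (84, 160, 163) + (-4/15)·(−2, −10, 11) = (1268/15, 488/3, 2401/15).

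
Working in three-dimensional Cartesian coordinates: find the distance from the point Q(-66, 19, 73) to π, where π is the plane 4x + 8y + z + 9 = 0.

10/3

Normal vector n = (4, 8, 1), and n·(-66, 19, 73) - (-9) = -30.
|n| = √(16 + 64 + 1) = 9, so the distance is |-30|/9 = 10/3.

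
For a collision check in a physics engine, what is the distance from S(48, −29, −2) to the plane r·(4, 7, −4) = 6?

1

d = |4·48 + 7·(-29) + (-4)·(-2) − 6| / √(16 + 49 + 16) = |-9| / 9 = 1.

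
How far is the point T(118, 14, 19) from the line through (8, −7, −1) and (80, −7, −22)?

√2941

A direction vector is d = (72, 0, −21).
AP = (110, 21, 20); AP·d = 7500, |AP|² = 12941, |d|² = 5625.
distance² = |AP|² − (AP·d)²/|d|² = 12941 − 56250000/5625 = 2941, so the distance is √2941.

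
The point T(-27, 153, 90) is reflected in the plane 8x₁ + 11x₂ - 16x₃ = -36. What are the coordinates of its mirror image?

(-205/7, 1049/7, 662/7)

With n = (8, 11, -16), the signed offset is (n·T − (-36))/|n|² = 63/441 = 1/7.
T' = T − 2t·n = (-27, 153, 90) − (2/7)·(8, 11, -16) = (-205/7, 1049/7, 662/7).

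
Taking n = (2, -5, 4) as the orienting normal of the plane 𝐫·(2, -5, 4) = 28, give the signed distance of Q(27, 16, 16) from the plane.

n·Q − 28 = 10.
|n| = 3√5, so the signed distance is 2√5/3.

2√5/3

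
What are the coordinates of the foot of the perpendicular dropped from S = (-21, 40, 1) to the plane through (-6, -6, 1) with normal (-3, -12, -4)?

(-30, 4, -11)

The perpendicular from S has direction n = (-3, -12, -4): r = (-21, 40, 1) + λ(-3, -12, -4).
Substitute into the plane: n·(S + λn) = 86 gives -421 + 169λ = 86, so λ = 3.
Foot = (-21, 40, 1) + 3·(-3, -12, -4) = (-30, 4, -11).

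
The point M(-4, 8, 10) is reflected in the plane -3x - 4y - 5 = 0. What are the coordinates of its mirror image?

(-10, 0, 10)

With n = (-3, -4, 0), the signed offset is (n·M − 5)/|n|² = -25/25 = -1.
M' = M − 2t·n = (-4, 8, 10) − (-2)·(-3, -4, 0) = (-10, 0, 10).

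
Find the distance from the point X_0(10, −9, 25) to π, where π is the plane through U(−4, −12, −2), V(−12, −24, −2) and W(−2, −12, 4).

UV = (−8, −12, 0) and UW = (2, 0, 6), so a normal is n = UV × UW = (−72, 48, 24).
d = |(-72)·10 + 48·(-9) + 24·25 − (-336)| / √(5184 + 2304 + 576) = |-216| / (24√14) = 9/√14.

9/√14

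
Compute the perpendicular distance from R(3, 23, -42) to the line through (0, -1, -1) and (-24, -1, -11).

A direction vector is d = (-24, 0, -10).
AP = (3, 24, -41), and AP × d = (-240, 1014, 576).
|AP × d|² = 1417572 and |d|² = 676, so the distance is √(1417572/676) = √2097 = 3√233.

3√233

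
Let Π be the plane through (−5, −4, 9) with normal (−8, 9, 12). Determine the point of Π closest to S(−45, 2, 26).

(-29, -16, 2)

n = (−8, 9, 12), |n|² = 289, and n·S − 112 = 578.
t = 578/289 = 2, so the foot is S − t·n = (−45, 2, 26) − 2·(−8, 9, 12) = (−29, −16, 2).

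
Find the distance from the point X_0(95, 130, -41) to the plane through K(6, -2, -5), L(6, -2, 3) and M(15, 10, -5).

KL = (0, 0, 8) and KM = (9, 12, 0), so a normal is n = KL × KM = (-96, 72, 0).
n = (-96, 72, 0); n·P − (-720) = 960; |n| = 120; distance = 960/120 = 8.

8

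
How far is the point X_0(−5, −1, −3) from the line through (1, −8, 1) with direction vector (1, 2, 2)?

Direction vector d = (1, 2, 2).
AP = (−6, 7, −4); AP·d = 0, |AP|² = 101, |d|² = 9.
distance² = |AP|² − (AP·d)²/|d|² = 101 − 0/9 = 101, so the distance is √101.

√101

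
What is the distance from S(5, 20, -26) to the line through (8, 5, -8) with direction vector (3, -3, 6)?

6√2

Direction vector d = (3, -3, 6).
AP = (-3, 15, -18), and AP × d = (36, -36, -36).
|AP × d|² = 3888 and |d|² = 54, so the distance is √(3888/54) = √72 = 6√2.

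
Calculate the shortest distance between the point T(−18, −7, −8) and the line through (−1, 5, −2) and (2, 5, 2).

2√61

A direction vector is d = (3, 0, 4).
AP = (−17, −12, −6), and AP × d = (−48, 50, 36).
|AP × d|² = 6100 and |d|² = 25, so the distance is √(6100/25) = √244 = 2√61.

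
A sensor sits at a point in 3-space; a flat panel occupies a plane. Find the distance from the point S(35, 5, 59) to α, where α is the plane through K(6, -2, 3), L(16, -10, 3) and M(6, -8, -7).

17√2/10

KL = (10, -8, 0) and KM = (0, -6, -10), so a normal is n = KL × KM = (80, 100, -60).
Then n·(35, 5, 59) - 100 = -340.
|n| = √(6400 + 10000 + 3600) = 100√2, so the distance is |-340|/(100√2) = 17/(5√2).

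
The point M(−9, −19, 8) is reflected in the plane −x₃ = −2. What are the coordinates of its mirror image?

n = (0, 0, −1), |n|² = 1, n·M − (-2) = -6, so t = -6/1 = -6.
Foot F = M − (-6)·n = (−9, −19, 2); the reflection is 2F − M = (−9, −19, −4).

(-9, -19, -4)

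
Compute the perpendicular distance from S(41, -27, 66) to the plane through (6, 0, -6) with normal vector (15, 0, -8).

3

The plane has equation n·(r − (6, 0, -6)) = 0, i.e. n·r = 138.
d = |15·41 + (-8)·66 − 138| / √(225 + 0 + 64) = |-51| / 17 = 3.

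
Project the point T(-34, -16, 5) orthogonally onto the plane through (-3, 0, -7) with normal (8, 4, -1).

(-2, 0, 1)

The perpendicular from T has direction n = (8, 4, -1): r = (-34, -16, 5) + λ(8, 4, -1).
Substitute into the plane: n·(T + λn) = -17 gives -341 + 81λ = -17, so λ = 4.
Foot = (-34, -16, 5) + 4·(8, 4, -1) = (-2, 0, 1).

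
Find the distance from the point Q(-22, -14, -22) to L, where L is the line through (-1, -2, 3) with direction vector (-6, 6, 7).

Direction vector d = (-6, 6, 7).
AP = (-21, -12, -25), and AP × d = (66, 297, -198).
|AP × d|² = 131769 and |d|² = 121, so the distance is √(131769/121) = √1089 = 33.

33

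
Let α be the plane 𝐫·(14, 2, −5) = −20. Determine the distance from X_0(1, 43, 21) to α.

1

Normal vector n = (14, 2, −5), and n·(1, 43, 21) − (−20) = 15.
|n| = √(196 + 4 + 25) = 15, so the distance is |15|/15 = 1.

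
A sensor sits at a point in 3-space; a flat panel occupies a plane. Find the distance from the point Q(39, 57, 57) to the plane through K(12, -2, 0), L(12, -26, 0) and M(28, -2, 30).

3

KL = (0, -24, 0) and KM = (16, 0, 30), so a normal is n = KL × KM = (-720, 0, 384).
Then n·(39, 57, 57) - (-8640) = 2448.
|n| = √(518400 + 0 + 147456) = 816, so the distance is |2448|/816 = 3.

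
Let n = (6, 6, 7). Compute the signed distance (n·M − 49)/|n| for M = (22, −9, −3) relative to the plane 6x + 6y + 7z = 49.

8/11

n·M − 49 = 8.
|n| = 11, so the signed distance is 8/11.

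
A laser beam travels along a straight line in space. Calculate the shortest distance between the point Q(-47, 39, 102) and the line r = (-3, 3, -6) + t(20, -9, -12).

Direction vector d = (20, -9, -12).
AP = (-44, 36, 108); AP·d = -2500, |AP|² = 14896, |d|² = 625.
distance² = |AP|² − (AP·d)²/|d|² = 14896 − 6250000/625 = 4896, so the distance is 12√34.

12√34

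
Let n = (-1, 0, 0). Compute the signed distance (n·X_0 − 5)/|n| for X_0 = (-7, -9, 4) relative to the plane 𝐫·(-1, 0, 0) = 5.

2

n·X_0 − 5 = 2.
|n| = 1, so the signed distance is 2/1 = 2.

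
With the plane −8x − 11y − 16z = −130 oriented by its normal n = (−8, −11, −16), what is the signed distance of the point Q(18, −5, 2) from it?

n·Q − (-130) = 9.
|n| = 21, so the signed distance is 9/21 = 3/7.

3/7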